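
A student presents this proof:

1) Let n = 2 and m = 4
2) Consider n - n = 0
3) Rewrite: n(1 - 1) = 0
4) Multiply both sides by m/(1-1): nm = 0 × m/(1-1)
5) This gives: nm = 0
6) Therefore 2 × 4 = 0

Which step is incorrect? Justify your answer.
Step 4: Multiply both sides by m/(1-1): nm = 0 × m/(1-1)

Step 4 multiplies both sides by m/(1-1). However, 1-1 = 0, so this is multiplication by m/0, which is undefined. We cannot multiply by an undefined expression.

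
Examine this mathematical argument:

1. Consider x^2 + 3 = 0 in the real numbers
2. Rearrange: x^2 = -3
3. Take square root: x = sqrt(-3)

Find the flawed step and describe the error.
Step 3: Take square root: x = sqrt(-3)

Step 3 takes the square root of -3, which is negative. In the real number system, the square root of a negative number is undefined. The equation x^2 + 3 = 0 has no real solutions. Square roots of negative numbers only exist in the complex numbers.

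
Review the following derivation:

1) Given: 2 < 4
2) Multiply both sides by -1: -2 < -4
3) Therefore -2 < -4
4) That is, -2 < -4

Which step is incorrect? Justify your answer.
Step 2: Multiply both sides by -1: -2 < -4

Step 2 multiplies both sides by -1 but fails to reverse the inequality sign. When multiplying (or dividing) an inequality by a negative number, the direction must be reversed. Since 2 < 4, we should get -2 > -4, i.e., -2 > -4.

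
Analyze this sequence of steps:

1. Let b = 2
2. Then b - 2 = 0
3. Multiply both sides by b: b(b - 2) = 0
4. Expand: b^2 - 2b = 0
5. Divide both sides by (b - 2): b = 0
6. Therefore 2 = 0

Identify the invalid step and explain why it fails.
Step 5: Divide both sides by (b - 2): b = 0

Step 5 divides both sides by (b - 2). However, since b = 2, we have (b - 2) = 0. Division by zero is undefined, making this step invalid.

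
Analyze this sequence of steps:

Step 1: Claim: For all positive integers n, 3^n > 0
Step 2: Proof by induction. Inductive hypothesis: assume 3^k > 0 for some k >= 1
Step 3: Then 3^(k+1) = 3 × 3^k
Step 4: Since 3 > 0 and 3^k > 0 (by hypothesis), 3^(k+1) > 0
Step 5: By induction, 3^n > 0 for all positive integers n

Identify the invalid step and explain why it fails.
Step 5: By induction, 3^n > 0 for all positive integers n

Step 5 concludes the proof by induction, but no base case was ever established. A valid induction proof requires: (1) a base case proving 3^1 > 0, and (2) an inductive step showing IF 3^k > 0 THEN 3^(k+1) > 0. Steps 2-4 correctly establish the inductive step, but without the base case the conclusion in step 5 does not follow.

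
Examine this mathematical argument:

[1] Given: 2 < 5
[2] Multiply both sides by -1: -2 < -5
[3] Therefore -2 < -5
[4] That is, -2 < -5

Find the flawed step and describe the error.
Step 2: Multiply both sides by -1: -2 < -5

Step 2 multiplies both sides by -1 but fails to reverse the inequality sign. When multiplying (or dividing) an inequality by a negative number, the direction must be reversed. Since 2 < 5, we should get -2 > -5, i.e., -2 > -5.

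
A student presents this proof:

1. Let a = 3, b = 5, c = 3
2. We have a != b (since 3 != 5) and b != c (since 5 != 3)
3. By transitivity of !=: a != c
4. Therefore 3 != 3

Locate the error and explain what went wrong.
Step 3: By transitivity of !=: a != c

Step 3 incorrectly applies transitivity to the '!=' relation. Transitivity states: if a R b and b R c, then a R c. However, '!=' is not transitive. Counterexample: 3 != 5 and 5 != 3, but 3 = 3 (both equal 3). Transitivity holds for relations like <, <=, =, but not for !=.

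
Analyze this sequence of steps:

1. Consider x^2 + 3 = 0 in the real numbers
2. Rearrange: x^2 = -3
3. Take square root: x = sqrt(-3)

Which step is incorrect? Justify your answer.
Step 3: Take square root: x = sqrt(-3)

Step 3 takes the square root of -3, which is negative. In the real number system, the square root of a negative number is undefined. The equation x^2 + 3 = 0 has no real solutions. Square roots of negative numbers only exist in the complex numbers.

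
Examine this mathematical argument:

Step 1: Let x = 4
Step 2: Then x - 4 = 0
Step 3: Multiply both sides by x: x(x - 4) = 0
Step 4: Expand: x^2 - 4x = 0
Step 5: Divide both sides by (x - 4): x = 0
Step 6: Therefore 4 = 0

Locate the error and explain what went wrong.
Step 5: Divide both sides by (x - 4): x = 0

Step 5 divides both sides by (x - 4). However, since x = 4, we have (x - 4) = 0. Division by zero is undefined, making this step invalid.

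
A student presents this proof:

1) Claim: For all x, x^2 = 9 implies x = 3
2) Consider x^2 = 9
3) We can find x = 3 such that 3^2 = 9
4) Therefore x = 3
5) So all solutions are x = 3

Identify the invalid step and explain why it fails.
Step 4: Therefore x = 3

Step 4 incorrectly concludes that x = 3 is the only solution. The proof shows that x = 3 is A solution (existence), but does not show it is the ONLY solution (uniqueness). In fact, x = -3 is also a solution since (-3)^2 = 9. Finding one solution doesn't prove there are no others.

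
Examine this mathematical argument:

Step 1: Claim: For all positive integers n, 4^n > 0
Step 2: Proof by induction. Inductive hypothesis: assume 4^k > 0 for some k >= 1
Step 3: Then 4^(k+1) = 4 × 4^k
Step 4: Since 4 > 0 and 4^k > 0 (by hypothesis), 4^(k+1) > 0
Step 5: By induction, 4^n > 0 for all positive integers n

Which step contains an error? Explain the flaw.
Step 5: By induction, 4^n > 0 for all positive integers n

Step 5 concludes the proof by induction, but no base case was ever established. A valid induction proof requires: (1) a base case proving 4^1 > 0, and (2) an inductive step showing IF 4^k > 0 THEN 4^(k+1) > 0. Steps 2-4 correctly establish the inductive step, but without the base case the conclusion in step 5 does not follow.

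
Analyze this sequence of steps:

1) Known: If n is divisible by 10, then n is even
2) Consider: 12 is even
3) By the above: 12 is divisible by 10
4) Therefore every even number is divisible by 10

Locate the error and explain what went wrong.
Step 3: By the above: 12 is divisible by 10

Step 3 commits the fallacy of affirming the consequent. The known fact 'divisible by 10 → even' does NOT imply 'even → divisible by 10'. That would be the converse, which is false. For example, 12 is even but 12 ÷ 10 = 1.20, which is not an integer.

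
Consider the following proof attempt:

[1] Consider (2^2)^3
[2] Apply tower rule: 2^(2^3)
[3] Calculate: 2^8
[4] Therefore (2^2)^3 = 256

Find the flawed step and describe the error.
Step 2: Apply tower rule: 2^(2^3)

Step 2 incorrectly states that (a^b)^c = a^(b^c). The correct rule is (a^b)^c = a^(b×c). The actual value is (2^2)^3 = 2^6 = 64, not 2^8 = 256.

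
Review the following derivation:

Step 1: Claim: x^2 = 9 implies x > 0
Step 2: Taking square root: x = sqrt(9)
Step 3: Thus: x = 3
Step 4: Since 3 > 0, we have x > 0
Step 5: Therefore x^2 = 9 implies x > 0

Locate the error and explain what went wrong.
Step 2: Taking square root: x = sqrt(9)

Step 2 takes the square root and assumes the positive root only. The equation x^2 = 9 actually has two solutions: x = 3 and x = -3. The proof silently assumes x > 0 without justification, then uses this assumption to conclude x > 0, which is circular. The counterexample x = -3 shows the claim is false.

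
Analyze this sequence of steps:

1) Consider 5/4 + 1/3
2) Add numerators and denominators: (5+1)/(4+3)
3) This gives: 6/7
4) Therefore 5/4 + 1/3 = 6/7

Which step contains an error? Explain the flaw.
Step 2: Add numerators and denominators: (5+1)/(4+3)

Step 2 incorrectly adds fractions by separately adding numerators and denominators. This is wrong. The correct method requires a common denominator: 5/4 + 1/3 = (5×3 + 1×4)/(4×3) = 19/12 = 19/12. The method used gives 6/7, which is different.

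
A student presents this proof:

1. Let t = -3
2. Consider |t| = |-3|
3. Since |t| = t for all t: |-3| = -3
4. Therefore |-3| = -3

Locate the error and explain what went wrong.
Step 3: Since |t| = t for all t: |-3| = -3

Step 3 incorrectly states that |t| = t for all t. The correct definition is |t| = t when t >= 0, and |t| = -t when t < 0. Since -3 < 0, we have |-3| = -(-3) = 3, not -3.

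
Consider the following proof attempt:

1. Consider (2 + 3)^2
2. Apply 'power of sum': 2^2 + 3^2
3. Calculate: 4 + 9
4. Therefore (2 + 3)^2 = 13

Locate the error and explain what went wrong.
Step 2: Apply 'power of sum': 2^2 + 3^2

Step 2 incorrectly applies a non-existent rule '(a+b)^n = a^n + b^n'. This is false in general. The correct expansion uses the binomial theorem. The actual value is (2 + 3)^2 = 5^2 = 25, not 13.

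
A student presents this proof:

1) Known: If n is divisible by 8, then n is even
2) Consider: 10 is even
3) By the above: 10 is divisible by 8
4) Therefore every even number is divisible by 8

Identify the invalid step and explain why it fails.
Step 3: By the above: 10 is divisible by 8

Step 3 commits the fallacy of affirming the consequent. The known fact 'divisible by 8 → even' does NOT imply 'even → divisible by 8'. That would be the converse, which is false. For example, 10 is even but 10 ÷ 8 = 1.25, which is not an integer.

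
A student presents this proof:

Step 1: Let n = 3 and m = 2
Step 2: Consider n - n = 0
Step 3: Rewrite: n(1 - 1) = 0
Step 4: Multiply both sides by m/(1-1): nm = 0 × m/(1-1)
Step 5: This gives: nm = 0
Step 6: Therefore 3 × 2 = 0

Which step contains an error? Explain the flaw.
Step 4: Multiply both sides by m/(1-1): nm = 0 × m/(1-1)

Step 4 multiplies both sides by m/(1-1). However, 1-1 = 0, so this is multiplication by m/0, which is undefined. We cannot multiply by an undefined expression.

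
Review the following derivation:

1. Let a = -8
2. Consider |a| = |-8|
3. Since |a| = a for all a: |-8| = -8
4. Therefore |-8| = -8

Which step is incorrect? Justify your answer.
Step 3: Since |a| = a for all a: |-8| = -8

Step 3 incorrectly states that |a| = a for all a. The correct definition is |a| = a when a >= 0, and |a| = -a when a < 0. Since -8 < 0, we have |-8| = -(-8) = 8, not -8.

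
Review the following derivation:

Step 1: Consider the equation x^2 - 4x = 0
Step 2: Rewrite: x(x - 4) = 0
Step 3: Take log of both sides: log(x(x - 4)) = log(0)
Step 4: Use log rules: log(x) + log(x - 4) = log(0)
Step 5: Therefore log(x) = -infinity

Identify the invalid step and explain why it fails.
Step 3: Take log of both sides: log(x(x - 4)) = log(0)

Step 3 takes the logarithm of both sides, resulting in log(0) on the right side. The logarithm is only defined for positive numbers; log(0) is undefined (approaches negative infinity). This operation is invalid.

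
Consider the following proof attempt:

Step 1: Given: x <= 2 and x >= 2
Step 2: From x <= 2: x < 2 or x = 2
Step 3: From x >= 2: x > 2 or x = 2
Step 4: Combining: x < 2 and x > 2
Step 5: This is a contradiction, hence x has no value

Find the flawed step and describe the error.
Step 4: Combining: x < 2 and x > 2

Step 4 incorrectly combines the conditions. From x <= 2 and x >= 2, the intersection is x = 2. The error treats the 'or' cases as 'and' requirements. The correct conclusion is that x = 2 is the unique solution, not that no solution exists.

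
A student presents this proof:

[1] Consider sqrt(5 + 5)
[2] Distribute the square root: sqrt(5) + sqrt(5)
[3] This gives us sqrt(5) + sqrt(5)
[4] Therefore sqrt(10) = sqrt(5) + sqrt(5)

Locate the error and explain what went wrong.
Step 2: Distribute the square root: sqrt(5) + sqrt(5)

Step 2 incorrectly 'distributes' the square root over addition. The square root function does not distribute: sqrt(a + b) ≠ sqrt(a) + sqrt(b). In fact, sqrt(5 + 5) = sqrt(10) ≈ 3.1623, while sqrt(5) + sqrt(5) ≈ 4.4721.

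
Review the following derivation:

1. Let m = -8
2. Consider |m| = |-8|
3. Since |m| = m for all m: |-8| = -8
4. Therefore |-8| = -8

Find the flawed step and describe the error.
Step 3: Since |m| = m for all m: |-8| = -8

Step 3 incorrectly states that |m| = m for all m. The correct definition is |m| = m when m >= 0, and |m| = -m when m < 0. Since -8 < 0, we have |-8| = -(-8) = 8, not -8.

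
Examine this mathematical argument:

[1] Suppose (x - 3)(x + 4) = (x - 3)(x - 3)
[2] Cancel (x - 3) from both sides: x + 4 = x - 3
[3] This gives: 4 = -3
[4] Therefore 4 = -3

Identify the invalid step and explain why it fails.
Step 2: Cancel (x - 3) from both sides: x + 4 = x - 3

Step 2 cancels (x - 3) from both sides. This is only valid if (x - 3) ≠ 0, i.e., x ≠ 3. When x = 3, both sides equal zero regardless of the other factors. The correct approach requires considering x = 3 as a separate case.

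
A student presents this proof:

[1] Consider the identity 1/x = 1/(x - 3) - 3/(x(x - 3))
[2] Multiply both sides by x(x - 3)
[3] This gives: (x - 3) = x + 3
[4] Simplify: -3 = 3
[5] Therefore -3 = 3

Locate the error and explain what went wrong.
Step 3: This gives: (x - 3) = x + 3

Step 3 makes a sign error when clearing denominators. Multiplying -3/(x(x - 3)) by x(x - 3) gives -3, not +3. The correct result is (x - 3) = x - 3, which is trivially true, not (x - 3) = x + 3. (Step 1 is a valid identity: 1/(x - 3) - 3/(x(x - 3)) = (x - 3)/(x(x - 3)) = 1/x.)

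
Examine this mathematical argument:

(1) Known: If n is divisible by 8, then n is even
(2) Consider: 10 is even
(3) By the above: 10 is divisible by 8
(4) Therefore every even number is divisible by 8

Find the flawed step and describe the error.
Step 3: By the above: 10 is divisible by 8

Step 3 commits the fallacy of affirming the consequent. The known fact 'divisible by 8 → even' does NOT imply 'even → divisible by 8'. That would be the converse, which is false. For example, 10 is even but 10 ÷ 8 = 1.25, which is not an integer.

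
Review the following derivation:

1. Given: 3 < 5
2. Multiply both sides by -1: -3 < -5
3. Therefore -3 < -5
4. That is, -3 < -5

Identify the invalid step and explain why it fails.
Step 2: Multiply both sides by -1: -3 < -5

Step 2 multiplies both sides by -1 but fails to reverse the inequality sign. When multiplying (or dividing) an inequality by a negative number, the direction must be reversed. Since 3 < 5, we should get -3 > -5, i.e., -3 > -5.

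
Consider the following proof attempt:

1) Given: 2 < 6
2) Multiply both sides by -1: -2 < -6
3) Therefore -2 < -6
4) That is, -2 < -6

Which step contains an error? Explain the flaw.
Step 2: Multiply both sides by -1: -2 < -6

Step 2 multiplies both sides by -1 but fails to reverse the inequality sign. When multiplying (or dividing) an inequality by a negative number, the direction must be reversed. Since 2 < 6, we should get -2 > -6, i.e., -2 > -6.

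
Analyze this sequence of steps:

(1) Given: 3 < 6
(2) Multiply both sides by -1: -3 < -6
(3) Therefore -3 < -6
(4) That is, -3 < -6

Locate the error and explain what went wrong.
Step 2: Multiply both sides by -1: -3 < -6

Step 2 multiplies both sides by -1 but fails to reverse the inequality sign. When multiplying (or dividing) an inequality by a negative number, the direction must be reversed. Since 3 < 6, we should get -3 > -6, i.e., -3 > -6.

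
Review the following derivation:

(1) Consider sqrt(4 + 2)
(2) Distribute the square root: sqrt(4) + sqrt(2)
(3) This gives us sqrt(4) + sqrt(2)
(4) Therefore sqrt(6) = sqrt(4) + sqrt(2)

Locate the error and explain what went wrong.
Step 2: Distribute the square root: sqrt(4) + sqrt(2)

Step 2 incorrectly 'distributes' the square root over addition. The square root function does not distribute: sqrt(a + b) ≠ sqrt(a) + sqrt(b). In fact, sqrt(4 + 2) = sqrt(6) ≈ 2.4495, while sqrt(4) + sqrt(2) ≈ 3.4142.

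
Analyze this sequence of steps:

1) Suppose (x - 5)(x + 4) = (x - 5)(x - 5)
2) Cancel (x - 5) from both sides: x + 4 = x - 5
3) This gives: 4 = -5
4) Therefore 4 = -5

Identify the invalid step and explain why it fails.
Step 2: Cancel (x - 5) from both sides: x + 4 = x - 5

Step 2 cancels (x - 5) from both sides. This is only valid if (x - 5) ≠ 0, i.e., x ≠ 5. When x = 5, both sides equal zero regardless of the other factors. The correct approach requires considering x = 5 as a separate case.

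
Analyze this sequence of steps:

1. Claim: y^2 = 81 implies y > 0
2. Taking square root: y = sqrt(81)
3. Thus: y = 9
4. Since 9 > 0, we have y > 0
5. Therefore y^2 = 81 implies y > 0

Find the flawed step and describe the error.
Step 2: Taking square root: y = sqrt(81)

Step 2 takes the square root and assumes the positive root only. The equation y^2 = 81 actually has two solutions: y = 9 and y = -9. The proof silently assumes y > 0 without justification, then uses this assumption to conclude y > 0, which is circular. The counterexample y = -9 shows the claim is false.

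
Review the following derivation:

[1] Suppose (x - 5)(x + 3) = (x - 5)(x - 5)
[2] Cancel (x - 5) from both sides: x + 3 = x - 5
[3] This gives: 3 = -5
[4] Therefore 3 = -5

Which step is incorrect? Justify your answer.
Step 2: Cancel (x - 5) from both sides: x + 3 = x - 5

Step 2 cancels (x - 5) from both sides. This is only valid if (x - 5) ≠ 0, i.e., x ≠ 5. When x = 5, both sides equal zero regardless of the other factors. The correct approach requires considering x = 5 as a separate case.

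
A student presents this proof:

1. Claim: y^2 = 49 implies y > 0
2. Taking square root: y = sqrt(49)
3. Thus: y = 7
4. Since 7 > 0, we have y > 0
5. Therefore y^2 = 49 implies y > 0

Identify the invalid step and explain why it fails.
Step 2: Taking square root: y = sqrt(49)

Step 2 takes the square root and assumes the positive root only. The equation y^2 = 49 actually has two solutions: y = 7 and y = -7. The proof silently assumes y > 0 without justification, then uses this assumption to conclude y > 0, which is circular. The counterexample y = -7 shows the claim is false.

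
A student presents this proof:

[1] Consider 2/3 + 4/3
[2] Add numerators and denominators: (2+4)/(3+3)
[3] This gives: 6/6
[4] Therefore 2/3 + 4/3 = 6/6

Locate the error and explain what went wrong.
Step 2: Add numerators and denominators: (2+4)/(3+3)

Step 2 incorrectly adds fractions by separately adding numerators and denominators. This is wrong. The correct method requires a common denominator: 2/3 + 4/3 = (2×3 + 4×3)/(3×3) = 18/9 = 2. The method used gives 6/6, which is different.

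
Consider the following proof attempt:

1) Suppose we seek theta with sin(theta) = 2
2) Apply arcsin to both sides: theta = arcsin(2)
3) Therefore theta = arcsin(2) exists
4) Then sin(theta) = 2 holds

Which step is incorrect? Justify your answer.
Step 2: Apply arcsin to both sides: theta = arcsin(2)

Step 2 applies arcsin to 2. However, arcsin(x) is only defined for x in [-1, 1] because sin(theta) can only produce values in that range. Since |2| > 1, arcsin(2) is undefined. There is no angle whose sine equals 2.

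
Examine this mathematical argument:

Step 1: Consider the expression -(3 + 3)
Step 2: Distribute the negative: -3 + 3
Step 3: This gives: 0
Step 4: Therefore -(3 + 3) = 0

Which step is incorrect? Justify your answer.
Step 2: Distribute the negative: -3 + 3

Step 2 incorrectly distributes the negative sign. The correct distribution is -(3 + 3) = -3 - 3 = -6. The negative must be applied to both terms, not just the first. The error treats -(3 + 3) as -3 + 3, which equals 0 instead of -6.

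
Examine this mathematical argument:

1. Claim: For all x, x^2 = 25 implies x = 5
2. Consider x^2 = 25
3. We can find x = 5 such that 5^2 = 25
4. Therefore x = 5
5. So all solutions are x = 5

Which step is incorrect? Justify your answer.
Step 4: Therefore x = 5

Step 4 incorrectly concludes that x = 5 is the only solution. The proof shows that x = 5 is A solution (existence), but does not show it is the ONLY solution (uniqueness). In fact, x = -5 is also a solution since (-5)^2 = 25. Finding one solution doesn't prove there are no others.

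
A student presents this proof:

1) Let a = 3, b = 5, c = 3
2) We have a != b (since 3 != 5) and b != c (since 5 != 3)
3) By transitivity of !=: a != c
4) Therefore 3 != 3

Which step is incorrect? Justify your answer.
Step 3: By transitivity of !=: a != c

Step 3 incorrectly applies transitivity to the '!=' relation. Transitivity states: if a R b and b R c, then a R c. However, '!=' is not transitive. Counterexample: 3 != 5 and 5 != 3, but 3 = 3 (both equal 3). Transitivity holds for relations like <, <=, =, but not for !=.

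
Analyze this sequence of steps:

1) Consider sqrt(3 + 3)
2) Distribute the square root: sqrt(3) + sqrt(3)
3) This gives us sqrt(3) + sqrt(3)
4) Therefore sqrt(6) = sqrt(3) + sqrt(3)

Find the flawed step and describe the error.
Step 2: Distribute the square root: sqrt(3) + sqrt(3)

Step 2 incorrectly 'distributes' the square root over addition. The square root function does not distribute: sqrt(a + b) ≠ sqrt(a) + sqrt(b). In fact, sqrt(3 + 3) = sqrt(6) ≈ 2.4495, while sqrt(3) + sqrt(3) ≈ 3.4641.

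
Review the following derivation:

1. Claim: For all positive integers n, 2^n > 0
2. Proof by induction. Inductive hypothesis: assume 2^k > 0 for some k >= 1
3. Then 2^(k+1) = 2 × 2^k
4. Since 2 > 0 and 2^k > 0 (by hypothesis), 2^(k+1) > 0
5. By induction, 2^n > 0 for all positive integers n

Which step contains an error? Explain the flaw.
Step 5: By induction, 2^n > 0 for all positive integers n

Step 5 concludes the proof by induction, but no base case was ever established. A valid induction proof requires: (1) a base case proving 2^1 > 0, and (2) an inductive step showing IF 2^k > 0 THEN 2^(k+1) > 0. Steps 2-4 correctly establish the inductive step, but without the base case the conclusion in step 5 does not follow.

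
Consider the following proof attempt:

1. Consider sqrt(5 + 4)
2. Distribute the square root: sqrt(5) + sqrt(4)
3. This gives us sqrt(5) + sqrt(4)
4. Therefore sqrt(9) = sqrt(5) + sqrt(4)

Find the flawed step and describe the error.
Step 2: Distribute the square root: sqrt(5) + sqrt(4)

Step 2 incorrectly 'distributes' the square root over addition. The square root function does not distribute: sqrt(a + b) ≠ sqrt(a) + sqrt(b). In fact, sqrt(5 + 4) = sqrt(9) ≈ 3.0000, while sqrt(5) + sqrt(4) ≈ 4.2361.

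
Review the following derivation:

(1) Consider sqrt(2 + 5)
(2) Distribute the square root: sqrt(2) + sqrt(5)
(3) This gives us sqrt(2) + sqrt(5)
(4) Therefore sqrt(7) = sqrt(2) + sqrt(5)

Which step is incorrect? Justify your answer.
Step 2: Distribute the square root: sqrt(2) + sqrt(5)

Step 2 incorrectly 'distributes' the square root over addition. The square root function does not distribute: sqrt(a + b) ≠ sqrt(a) + sqrt(b). In fact, sqrt(2 + 5) = sqrt(7) ≈ 2.6458, while sqrt(2) + sqrt(5) ≈ 3.6503.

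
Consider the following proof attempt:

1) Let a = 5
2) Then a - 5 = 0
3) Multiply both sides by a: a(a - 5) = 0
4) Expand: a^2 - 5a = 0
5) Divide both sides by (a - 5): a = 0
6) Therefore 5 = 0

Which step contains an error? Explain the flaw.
Step 5: Divide both sides by (a - 5): a = 0

Step 5 divides both sides by (a - 5). However, since a = 5, we have (a - 5) = 0. Division by zero is undefined, making this step invalid.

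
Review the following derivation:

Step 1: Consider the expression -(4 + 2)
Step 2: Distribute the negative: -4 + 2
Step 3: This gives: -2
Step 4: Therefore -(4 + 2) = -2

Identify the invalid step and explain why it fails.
Step 2: Distribute the negative: -4 + 2

Step 2 incorrectly distributes the negative sign. The correct distribution is -(4 + 2) = -4 - 2 = -6. The negative must be applied to both terms, not just the first. The error treats -(4 + 2) as -4 + 2, which equals -2 instead of -6.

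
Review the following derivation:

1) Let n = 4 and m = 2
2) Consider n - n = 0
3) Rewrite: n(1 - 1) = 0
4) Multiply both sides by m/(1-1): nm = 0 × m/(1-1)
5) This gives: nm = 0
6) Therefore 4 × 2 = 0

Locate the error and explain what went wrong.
Step 4: Multiply both sides by m/(1-1): nm = 0 × m/(1-1)

Step 4 multiplies both sides by m/(1-1). However, 1-1 = 0, so this is multiplication by m/0, which is undefined. We cannot multiply by an undefined expression.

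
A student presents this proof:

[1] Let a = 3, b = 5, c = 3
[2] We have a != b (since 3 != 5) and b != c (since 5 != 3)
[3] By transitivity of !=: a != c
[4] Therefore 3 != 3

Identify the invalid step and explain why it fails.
Step 3: By transitivity of !=: a != c

Step 3 incorrectly applies transitivity to the '!=' relation. Transitivity states: if a R b and b R c, then a R c. However, '!=' is not transitive. Counterexample: 3 != 5 and 5 != 3, but 3 = 3 (both equal 3). Transitivity holds for relations like <, <=, =, but not for !=.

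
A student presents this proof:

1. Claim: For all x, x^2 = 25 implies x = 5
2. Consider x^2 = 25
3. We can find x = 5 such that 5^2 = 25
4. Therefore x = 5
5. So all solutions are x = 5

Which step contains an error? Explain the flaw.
Step 4: Therefore x = 5

Step 4 incorrectly concludes that x = 5 is the only solution. The proof shows that x = 5 is A solution (existence), but does not show it is the ONLY solution (uniqueness). In fact, x = -5 is also a solution since (-5)^2 = 25. Finding one solution doesn't prove there are no others.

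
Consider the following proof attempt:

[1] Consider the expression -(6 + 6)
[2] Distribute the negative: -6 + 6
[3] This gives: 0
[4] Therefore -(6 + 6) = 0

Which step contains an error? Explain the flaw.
Step 2: Distribute the negative: -6 + 6

Step 2 incorrectly distributes the negative sign. The correct distribution is -(6 + 6) = -6 - 6 = -12. The negative must be applied to both terms, not just the first. The error treats -(6 + 6) as -6 + 6, which equals 0 instead of -12.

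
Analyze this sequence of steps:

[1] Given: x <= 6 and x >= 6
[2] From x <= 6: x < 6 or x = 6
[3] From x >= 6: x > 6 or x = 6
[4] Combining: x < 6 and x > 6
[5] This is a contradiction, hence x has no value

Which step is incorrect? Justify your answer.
Step 4: Combining: x < 6 and x > 6

Step 4 incorrectly combines the conditions. From x <= 6 and x >= 6, the intersection is x = 6. The error treats the 'or' cases as 'and' requirements. The correct conclusion is that x = 6 is the unique solution, not that no solution exists.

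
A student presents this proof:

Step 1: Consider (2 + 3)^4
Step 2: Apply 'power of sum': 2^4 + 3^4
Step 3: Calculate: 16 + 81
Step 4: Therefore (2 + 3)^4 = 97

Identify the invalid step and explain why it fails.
Step 2: Apply 'power of sum': 2^4 + 3^4

Step 2 incorrectly applies a non-existent rule '(a+b)^n = a^n + b^n'. This is false in general. The correct expansion uses the binomial theorem. The actual value is (2 + 3)^4 = 5^4 = 625, not 97.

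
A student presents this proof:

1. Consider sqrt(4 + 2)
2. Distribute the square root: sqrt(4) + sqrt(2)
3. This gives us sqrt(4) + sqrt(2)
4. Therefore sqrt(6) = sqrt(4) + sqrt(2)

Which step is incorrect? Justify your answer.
Step 2: Distribute the square root: sqrt(4) + sqrt(2)

Step 2 incorrectly 'distributes' the square root over addition. The square root function does not distribute: sqrt(a + b) ≠ sqrt(a) + sqrt(b). In fact, sqrt(4 + 2) = sqrt(6) ≈ 2.4495, while sqrt(4) + sqrt(2) ≈ 3.4142.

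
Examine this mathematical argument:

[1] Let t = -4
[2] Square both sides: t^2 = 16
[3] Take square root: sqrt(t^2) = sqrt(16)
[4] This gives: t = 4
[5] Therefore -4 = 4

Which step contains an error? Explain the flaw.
Step 4: This gives: t = 4

Step 4 incorrectly states that sqrt(t^2) = t. The correct identity is sqrt(t^2) = |t|. Since t = -4 < 0, we have sqrt(t^2) = |-4| = 4, not t = -4.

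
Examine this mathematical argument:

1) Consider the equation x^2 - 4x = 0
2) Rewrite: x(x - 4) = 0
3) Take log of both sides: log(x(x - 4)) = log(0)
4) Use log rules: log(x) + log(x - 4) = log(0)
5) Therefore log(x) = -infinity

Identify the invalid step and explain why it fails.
Step 3: Take log of both sides: log(x(x - 4)) = log(0)

Step 3 takes the logarithm of both sides, resulting in log(0) on the right side. The logarithm is only defined for positive numbers; log(0) is undefined (approaches negative infinity). This operation is invalid.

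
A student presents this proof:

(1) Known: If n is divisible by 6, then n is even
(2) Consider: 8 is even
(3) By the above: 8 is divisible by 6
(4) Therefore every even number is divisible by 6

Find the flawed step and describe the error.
Step 3: By the above: 8 is divisible by 6

Step 3 commits the fallacy of affirming the consequent. The known fact 'divisible by 6 → even' does NOT imply 'even → divisible by 6'. That would be the converse, which is false. For example, 8 is even but 8 ÷ 6 = 1.33, which is not an integer.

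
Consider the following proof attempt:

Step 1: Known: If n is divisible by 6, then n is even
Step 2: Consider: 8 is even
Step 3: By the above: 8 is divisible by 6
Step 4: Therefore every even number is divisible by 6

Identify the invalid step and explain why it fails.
Step 3: By the above: 8 is divisible by 6

Step 3 commits the fallacy of affirming the consequent. The known fact 'divisible by 6 → even' does NOT imply 'even → divisible by 6'. That would be the converse, which is false. For example, 8 is even but 8 ÷ 6 = 1.33, which is not an integer.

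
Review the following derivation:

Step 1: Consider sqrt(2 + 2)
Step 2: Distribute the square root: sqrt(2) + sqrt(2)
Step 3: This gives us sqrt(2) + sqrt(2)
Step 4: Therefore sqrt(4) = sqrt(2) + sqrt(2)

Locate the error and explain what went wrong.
Step 2: Distribute the square root: sqrt(2) + sqrt(2)

Step 2 incorrectly 'distributes' the square root over addition. The square root function does not distribute: sqrt(a + b) ≠ sqrt(a) + sqrt(b). In fact, sqrt(2 + 2) = sqrt(4) ≈ 2.0000, while sqrt(2) + sqrt(2) ≈ 2.8284.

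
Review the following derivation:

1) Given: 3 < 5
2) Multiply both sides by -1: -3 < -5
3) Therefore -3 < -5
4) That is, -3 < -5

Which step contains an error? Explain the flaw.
Step 2: Multiply both sides by -1: -3 < -5

Step 2 multiplies both sides by -1 but fails to reverse the inequality sign. When multiplying (or dividing) an inequality by a negative number, the direction must be reversed. Since 3 < 5, we should get -3 > -5, i.e., -3 > -5.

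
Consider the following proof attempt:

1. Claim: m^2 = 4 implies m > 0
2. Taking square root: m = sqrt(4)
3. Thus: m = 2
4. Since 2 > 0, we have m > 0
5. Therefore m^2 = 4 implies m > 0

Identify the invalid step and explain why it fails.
Step 2: Taking square root: m = sqrt(4)

Step 2 takes the square root and assumes the positive root only. The equation m^2 = 4 actually has two solutions: m = 2 and m = -2. The proof silently assumes m > 0 without justification, then uses this assumption to conclude m > 0, which is circular. The counterexample m = -2 shows the claim is false.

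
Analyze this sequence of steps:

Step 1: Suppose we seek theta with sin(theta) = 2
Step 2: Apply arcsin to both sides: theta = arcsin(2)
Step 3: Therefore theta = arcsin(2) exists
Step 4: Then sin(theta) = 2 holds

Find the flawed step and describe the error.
Step 2: Apply arcsin to both sides: theta = arcsin(2)

Step 2 applies arcsin to 2. However, arcsin(x) is only defined for x in [-1, 1] because sin(theta) can only produce values in that range. Since |2| > 1, arcsin(2) is undefined. There is no angle whose sine equals 2.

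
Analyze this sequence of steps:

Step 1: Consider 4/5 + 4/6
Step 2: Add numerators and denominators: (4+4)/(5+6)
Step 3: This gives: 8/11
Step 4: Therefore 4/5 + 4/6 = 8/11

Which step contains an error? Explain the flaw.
Step 2: Add numerators and denominators: (4+4)/(5+6)

Step 2 incorrectly adds fractions by separately adding numerators and denominators. This is wrong. The correct method requires a common denominator: 4/5 + 4/6 = (4×6 + 4×5)/(5×6) = 44/30 = 22/15. The method used gives 8/11, which is different.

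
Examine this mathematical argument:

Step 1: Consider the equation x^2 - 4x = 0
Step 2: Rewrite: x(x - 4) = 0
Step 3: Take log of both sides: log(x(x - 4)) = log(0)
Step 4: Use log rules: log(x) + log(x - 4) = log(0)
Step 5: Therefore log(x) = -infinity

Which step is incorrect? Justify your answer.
Step 3: Take log of both sides: log(x(x - 4)) = log(0)

Step 3 takes the logarithm of both sides, resulting in log(0) on the right side. The logarithm is only defined for positive numbers; log(0) is undefined (approaches negative infinity). This operation is invalid.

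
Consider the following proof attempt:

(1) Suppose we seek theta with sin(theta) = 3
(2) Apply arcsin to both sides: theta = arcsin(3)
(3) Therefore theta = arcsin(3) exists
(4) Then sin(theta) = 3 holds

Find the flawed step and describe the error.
Step 2: Apply arcsin to both sides: theta = arcsin(3)

Step 2 applies arcsin to 3. However, arcsin(x) is only defined for x in [-1, 1] because sin(theta) can only produce values in that range. Since |3| > 1, arcsin(3) is undefined. There is no angle whose sine equals 3.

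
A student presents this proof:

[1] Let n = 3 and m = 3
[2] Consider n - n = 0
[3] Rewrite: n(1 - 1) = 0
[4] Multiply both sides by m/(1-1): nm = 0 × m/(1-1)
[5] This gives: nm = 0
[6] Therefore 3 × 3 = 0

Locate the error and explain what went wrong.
Step 4: Multiply both sides by m/(1-1): nm = 0 × m/(1-1)

Step 4 multiplies both sides by m/(1-1). However, 1-1 = 0, so this is multiplication by m/0, which is undefined. We cannot multiply by an undefined expression.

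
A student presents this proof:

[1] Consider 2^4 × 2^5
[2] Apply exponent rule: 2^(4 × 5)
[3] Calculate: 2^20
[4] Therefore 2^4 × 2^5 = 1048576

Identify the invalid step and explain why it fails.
Step 2: Apply exponent rule: 2^(4 × 5)

Step 2 incorrectly states that a^b × a^c = a^(b×c). The correct rule is a^b × a^c = a^(b+c). The actual value is 2^4 × 2^5 = 2^9 = 512, not 2^20 = 1048576.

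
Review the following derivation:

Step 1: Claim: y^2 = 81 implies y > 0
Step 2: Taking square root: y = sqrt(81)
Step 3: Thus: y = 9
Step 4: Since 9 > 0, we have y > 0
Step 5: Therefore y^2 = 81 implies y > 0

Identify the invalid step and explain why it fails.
Step 2: Taking square root: y = sqrt(81)

Step 2 takes the square root and assumes the positive root only. The equation y^2 = 81 actually has two solutions: y = 9 and y = -9. The proof silently assumes y > 0 without justification, then uses this assumption to conclude y > 0, which is circular. The counterexample y = -9 shows the claim is false.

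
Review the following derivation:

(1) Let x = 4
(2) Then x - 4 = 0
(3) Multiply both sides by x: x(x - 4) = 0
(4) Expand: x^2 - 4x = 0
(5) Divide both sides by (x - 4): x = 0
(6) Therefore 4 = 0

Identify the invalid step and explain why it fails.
Step 5: Divide both sides by (x - 4): x = 0

Step 5 divides both sides by (x - 4). However, since x = 4, we have (x - 4) = 0. Division by zero is undefined, making this step invalid.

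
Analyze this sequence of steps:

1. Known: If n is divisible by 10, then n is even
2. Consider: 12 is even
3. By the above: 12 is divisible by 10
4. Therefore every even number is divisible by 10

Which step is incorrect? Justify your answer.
Step 3: By the above: 12 is divisible by 10

Step 3 commits the fallacy of affirming the consequent. The known fact 'divisible by 10 → even' does NOT imply 'even → divisible by 10'. That would be the converse, which is false. For example, 12 is even but 12 ÷ 10 = 1.20, which is not an integer.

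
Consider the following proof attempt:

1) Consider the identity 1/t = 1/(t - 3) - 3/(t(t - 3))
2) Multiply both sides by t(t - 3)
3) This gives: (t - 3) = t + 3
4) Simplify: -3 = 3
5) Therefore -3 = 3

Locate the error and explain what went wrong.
Step 3: This gives: (t - 3) = t + 3

Step 3 makes a sign error when clearing denominators. Multiplying -3/(t(t - 3)) by t(t - 3) gives -3, not +3. The correct result is (t - 3) = t - 3, which is trivially true, not (t - 3) = t + 3. (Step 1 is a valid identity: 1/(t - 3) - 3/(t(t - 3)) = (t - 3)/(t(t - 3)) = 1/t.)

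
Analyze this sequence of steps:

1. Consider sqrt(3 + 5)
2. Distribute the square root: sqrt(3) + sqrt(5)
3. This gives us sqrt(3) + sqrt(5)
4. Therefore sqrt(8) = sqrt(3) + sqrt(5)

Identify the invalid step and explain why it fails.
Step 2: Distribute the square root: sqrt(3) + sqrt(5)

Step 2 incorrectly 'distributes' the square root over addition. The square root function does not distribute: sqrt(a + b) ≠ sqrt(a) + sqrt(b). In fact, sqrt(3 + 5) = sqrt(8) ≈ 2.8284, while sqrt(3) + sqrt(5) ≈ 3.9681.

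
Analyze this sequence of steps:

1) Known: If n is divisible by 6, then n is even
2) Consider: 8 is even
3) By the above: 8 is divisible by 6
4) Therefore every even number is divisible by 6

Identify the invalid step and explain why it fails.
Step 3: By the above: 8 is divisible by 6

Step 3 commits the fallacy of affirming the consequent. The known fact 'divisible by 6 → even' does NOT imply 'even → divisible by 6'. That would be the converse, which is false. For example, 8 is even but 8 ÷ 6 = 1.33, which is not an integer.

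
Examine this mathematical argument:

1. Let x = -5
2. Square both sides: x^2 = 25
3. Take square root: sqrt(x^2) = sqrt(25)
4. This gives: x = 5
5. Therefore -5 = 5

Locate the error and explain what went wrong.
Step 4: This gives: x = 5

Step 4 incorrectly states that sqrt(x^2) = x. The correct identity is sqrt(x^2) = |x|. Since x = -5 < 0, we have sqrt(x^2) = |-5| = 5, not x = -5.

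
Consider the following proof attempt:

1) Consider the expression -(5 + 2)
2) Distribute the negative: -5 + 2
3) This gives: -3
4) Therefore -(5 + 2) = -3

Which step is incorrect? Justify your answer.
Step 2: Distribute the negative: -5 + 2

Step 2 incorrectly distributes the negative sign. The correct distribution is -(5 + 2) = -5 - 2 = -7. The negative must be applied to both terms, not just the first. The error treats -(5 + 2) as -5 + 2, which equals -3 instead of -7.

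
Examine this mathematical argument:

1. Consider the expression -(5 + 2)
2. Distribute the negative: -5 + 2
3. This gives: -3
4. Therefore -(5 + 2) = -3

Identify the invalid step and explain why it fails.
Step 2: Distribute the negative: -5 + 2

Step 2 incorrectly distributes the negative sign. The correct distribution is -(5 + 2) = -5 - 2 = -7. The negative must be applied to both terms, not just the first. The error treats -(5 + 2) as -5 + 2, which equals -3 instead of -7.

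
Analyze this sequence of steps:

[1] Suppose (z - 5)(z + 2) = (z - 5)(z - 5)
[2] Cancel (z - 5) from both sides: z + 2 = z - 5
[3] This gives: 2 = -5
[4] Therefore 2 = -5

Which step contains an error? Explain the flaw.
Step 2: Cancel (z - 5) from both sides: z + 2 = z - 5

Step 2 cancels (z - 5) from both sides. This is only valid if (z - 5) ≠ 0, i.e., z ≠ 5. When z = 5, both sides equal zero regardless of the other factors. The correct approach requires considering z = 5 as a separate case.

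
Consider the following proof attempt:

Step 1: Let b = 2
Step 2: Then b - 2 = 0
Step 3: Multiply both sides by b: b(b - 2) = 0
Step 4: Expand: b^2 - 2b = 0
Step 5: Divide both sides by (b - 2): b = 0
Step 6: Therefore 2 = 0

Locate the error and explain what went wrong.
Step 5: Divide both sides by (b - 2): b = 0

Step 5 divides both sides by (b - 2). However, since b = 2, we have (b - 2) = 0. Division by zero is undefined, making this step invalid.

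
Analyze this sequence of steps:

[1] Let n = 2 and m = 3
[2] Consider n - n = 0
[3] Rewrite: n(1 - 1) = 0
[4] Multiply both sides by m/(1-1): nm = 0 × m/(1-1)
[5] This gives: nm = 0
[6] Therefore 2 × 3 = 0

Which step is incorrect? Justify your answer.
Step 4: Multiply both sides by m/(1-1): nm = 0 × m/(1-1)

Step 4 multiplies both sides by m/(1-1). However, 1-1 = 0, so this is multiplication by m/0, which is undefined. We cannot multiply by an undefined expression.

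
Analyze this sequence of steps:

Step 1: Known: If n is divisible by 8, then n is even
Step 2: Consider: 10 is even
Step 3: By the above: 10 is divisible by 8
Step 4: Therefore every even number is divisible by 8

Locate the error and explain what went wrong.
Step 3: By the above: 10 is divisible by 8

Step 3 commits the fallacy of affirming the consequent. The known fact 'divisible by 8 → even' does NOT imply 'even → divisible by 8'. That would be the converse, which is false. For example, 10 is even but 10 ÷ 8 = 1.25, which is not an integer.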